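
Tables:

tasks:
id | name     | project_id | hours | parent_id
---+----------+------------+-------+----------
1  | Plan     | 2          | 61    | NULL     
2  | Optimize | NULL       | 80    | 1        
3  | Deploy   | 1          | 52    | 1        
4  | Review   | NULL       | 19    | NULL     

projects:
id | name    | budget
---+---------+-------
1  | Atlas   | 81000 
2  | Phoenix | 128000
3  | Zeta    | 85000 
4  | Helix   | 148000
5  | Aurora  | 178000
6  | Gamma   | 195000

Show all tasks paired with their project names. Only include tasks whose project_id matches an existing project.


INNER JOIN keeps only tasks rows whose project_id matches an id in projects. Walk through each task:
  - task 1 (Plan): project_id=2 -> matches Phoenix
  - task 2 (Optimize): project_id=NULL, no match -> dropped
  - task 3 (Deploy): project_id=1 -> matches Atlas
  - task 4 (Review): project_id=NULL, no match -> dropped
So 2 of 4 rows are dropped.

SQL:
SELECT a.name, b.name AS project
FROM tasks a
INNER JOIN projects b ON a.project_id = b.id

Result:
name   | project
-------+--------
Plan   | Phoenix
Deploy | Atlas  


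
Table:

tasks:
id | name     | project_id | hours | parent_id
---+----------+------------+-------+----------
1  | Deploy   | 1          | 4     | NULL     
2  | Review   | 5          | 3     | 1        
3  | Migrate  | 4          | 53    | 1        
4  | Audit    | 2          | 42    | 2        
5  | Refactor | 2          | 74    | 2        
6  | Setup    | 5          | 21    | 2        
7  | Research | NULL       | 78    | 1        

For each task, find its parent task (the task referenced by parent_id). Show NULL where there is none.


This is a self-join: tasks is joined to a second copy of itself, matching each row's parent_id to another row's id. Use LEFT JOIN so rows with parent_id=NULL are kept.
  - task 1 (Deploy): parent_id=NULL -> NULL
  - task 2 (Review): parent_id=1 -> Deploy
  - task 3 (Migrate): parent_id=1 -> Deploy
  - task 4 (Audit): parent_id=2 -> Review
  - task 5 (Refactor): parent_id=2 -> Review
  - task 6 (Setup): parent_id=2 -> Review
  - task 7 (Research): parent_id=1 -> Deploy

SQL:
SELECT a.name AS item, b.name AS parent
FROM tasks a
LEFT JOIN tasks b ON a.parent_id = b.id

Result:
item     | parent
---------+-------
Deploy   | NULL  
Review   | Deploy
Migrate  | Deploy
Audit    | Review
Refactor | Review
Setup    | Review
Research | Deploy


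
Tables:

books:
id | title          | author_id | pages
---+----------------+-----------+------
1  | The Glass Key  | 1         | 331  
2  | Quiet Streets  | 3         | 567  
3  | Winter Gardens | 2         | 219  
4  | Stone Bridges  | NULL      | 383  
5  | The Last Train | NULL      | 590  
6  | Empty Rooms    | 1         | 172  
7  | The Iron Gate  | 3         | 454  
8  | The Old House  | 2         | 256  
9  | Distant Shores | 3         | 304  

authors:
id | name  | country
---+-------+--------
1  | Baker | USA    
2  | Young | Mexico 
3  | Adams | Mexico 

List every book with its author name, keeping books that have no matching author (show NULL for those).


LEFT JOIN keeps every row from books (the left table); where author_id has no match in authors, the author columns become NULL. Walk through each book:
  - book 1 (The Glass Key): author_id=1 -> matches Baker
  - book 2 (Quiet Streets): author_id=3 -> matches Adams
  - book 3 (Winter Gardens): author_id=2 -> matches Young
  - book 4 (Stone Bridges): author_id=NULL, no match -> kept with NULL
  - book 5 (The Last Train): author_id=NULL, no match -> kept with NULL
  - book 6 (Empty Rooms): author_id=1 -> matches Baker
  - book 7 (The Iron Gate): author_id=3 -> matches Adams
  - book 8 (The Old House): author_id=2 -> matches Young
  - book 9 (Distant Shores): author_id=3 -> matches Adams
All 9 rows appear; 2 have NULL author.

SQL:
SELECT a.title, b.name AS author
FROM books a
LEFT JOIN authors b ON a.author_id = b.id

Result:
title          | author
---------------+-------
The Glass Key  | Baker 
Quiet Streets  | Adams 
Winter Gardens | Young 
Stone Bridges  | NULL  
The Last Train | NULL  
Empty Rooms    | Baker 
The Iron Gate  | Adams 
The Old House  | Young 
Distant Shores | Adams 


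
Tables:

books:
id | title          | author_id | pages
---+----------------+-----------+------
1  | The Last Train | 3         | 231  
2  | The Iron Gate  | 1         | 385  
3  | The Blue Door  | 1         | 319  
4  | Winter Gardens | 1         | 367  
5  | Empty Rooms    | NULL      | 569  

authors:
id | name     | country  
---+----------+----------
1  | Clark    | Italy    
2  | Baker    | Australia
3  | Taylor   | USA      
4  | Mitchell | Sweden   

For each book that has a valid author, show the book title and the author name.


INNER JOIN keeps only books rows whose author_id matches an id in authors. Walk through each book:
  - book 1 (The Last Train): author_id=3 -> matches Taylor
  - book 2 (The Iron Gate): author_id=1 -> matches Clark
  - book 3 (The Blue Door): author_id=1 -> matches Clark
  - book 4 (Winter Gardens): author_id=1 -> matches Clark
  - book 5 (Empty Rooms): author_id=NULL, no match -> dropped
So 1 of 5 rows is dropped.

SQL:
SELECT a.title, b.name AS author
FROM books a
INNER JOIN authors b ON a.author_id = b.id

Result:
title          | author
---------------+-------
The Last Train | Taylor
The Iron Gate  | Clark 
The Blue Door  | Clark 
Winter Gardens | Clark 


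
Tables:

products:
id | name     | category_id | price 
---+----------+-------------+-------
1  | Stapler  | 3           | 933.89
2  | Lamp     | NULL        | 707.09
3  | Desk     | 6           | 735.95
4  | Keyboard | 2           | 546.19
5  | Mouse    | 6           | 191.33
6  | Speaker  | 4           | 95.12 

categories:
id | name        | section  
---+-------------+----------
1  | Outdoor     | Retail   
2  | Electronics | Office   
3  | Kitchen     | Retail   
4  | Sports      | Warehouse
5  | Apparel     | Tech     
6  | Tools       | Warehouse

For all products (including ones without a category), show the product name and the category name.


LEFT JOIN keeps every row from products (the left table); where category_id has no match in categories, the category columns become NULL. Walk through each product:
  - product 1 (Stapler): category_id=3 -> matches Kitchen
  - product 2 (Lamp): category_id=NULL, no match -> kept with NULL
  - product 3 (Desk): category_id=6 -> matches Tools
  - product 4 (Keyboard): category_id=2 -> matches Electronics
  - product 5 (Mouse): category_id=6 -> matches Tools
  - product 6 (Speaker): category_id=4 -> matches Sports
All 6 rows appear; 1 has NULL category.

SQL:
SELECT a.name, b.name AS category
FROM products a
LEFT JOIN categories b ON a.category_id = b.id

Result:
name     | category   
---------+------------
Stapler  | Kitchen    
Lamp     | NULL       
Desk     | Tools      
Keyboard | Electronics
Mouse    | Tools      
Speaker  | Sports     


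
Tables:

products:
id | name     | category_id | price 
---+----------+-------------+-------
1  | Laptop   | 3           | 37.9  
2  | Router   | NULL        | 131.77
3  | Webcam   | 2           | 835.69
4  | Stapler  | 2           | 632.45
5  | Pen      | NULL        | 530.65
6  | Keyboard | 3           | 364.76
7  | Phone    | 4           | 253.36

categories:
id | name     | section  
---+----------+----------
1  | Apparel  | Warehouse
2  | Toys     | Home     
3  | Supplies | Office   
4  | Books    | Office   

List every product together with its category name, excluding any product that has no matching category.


INNER JOIN keeps only products rows whose category_id matches an id in categories. Walk through each product:
  - product 1 (Laptop): category_id=3 -> matches Supplies
  - product 2 (Router): category_id=NULL, no match -> dropped
  - product 3 (Webcam): category_id=2 -> matches Toys
  - product 4 (Stapler): category_id=2 -> matches Toys
  - product 5 (Pen): category_id=NULL, no match -> dropped
  - product 6 (Keyboard): category_id=3 -> matches Supplies
  - product 7 (Phone): category_id=4 -> matches Books
So 2 of 7 rows are dropped.

SQL:
SELECT a.name, b.name AS category
FROM products a
INNER JOIN categories b ON a.category_id = b.id

Result:
name     | category
---------+---------
Laptop   | Supplies
Webcam   | Toys    
Stapler  | Toys    
Keyboard | Supplies
Phone    | Books   


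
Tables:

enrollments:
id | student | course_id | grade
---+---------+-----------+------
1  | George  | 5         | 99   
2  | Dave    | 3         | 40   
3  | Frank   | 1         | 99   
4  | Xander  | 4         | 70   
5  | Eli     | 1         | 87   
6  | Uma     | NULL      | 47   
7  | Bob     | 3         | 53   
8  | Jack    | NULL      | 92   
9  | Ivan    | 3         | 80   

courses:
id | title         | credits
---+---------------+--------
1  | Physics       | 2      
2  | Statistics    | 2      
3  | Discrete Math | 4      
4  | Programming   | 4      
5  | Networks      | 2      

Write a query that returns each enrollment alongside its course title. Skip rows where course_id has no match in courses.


INNER JOIN keeps only enrollments rows whose course_id matches an id in courses. Walk through each enrollment:
  - enrollment 1 (George): course_id=5 -> matches Networks
  - enrollment 2 (Dave): course_id=3 -> matches Discrete Math
  - enrollment 3 (Frank): course_id=1 -> matches Physics
  - enrollment 4 (Xander): course_id=4 -> matches Programming
  - enrollment 5 (Eli): course_id=1 -> matches Physics
  - enrollment 6 (Uma): course_id=NULL, no match -> dropped
  - enrollment 7 (Bob): course_id=3 -> matches Discrete Math
  - enrollment 8 (Jack): course_id=NULL, no match -> dropped
  - enrollment 9 (Ivan): course_id=3 -> matches Discrete Math
So 2 of 9 rows are dropped.

SQL:
SELECT a.student, b.title AS course
FROM enrollments a
INNER JOIN courses b ON a.course_id = b.id

Result:
student | course       
--------+--------------
George  | Networks     
Dave    | Discrete Math
Frank   | Physics      
Xander  | Programming  
Eli     | Physics      
Bob     | Discrete Math
Ivan    | Discrete Math


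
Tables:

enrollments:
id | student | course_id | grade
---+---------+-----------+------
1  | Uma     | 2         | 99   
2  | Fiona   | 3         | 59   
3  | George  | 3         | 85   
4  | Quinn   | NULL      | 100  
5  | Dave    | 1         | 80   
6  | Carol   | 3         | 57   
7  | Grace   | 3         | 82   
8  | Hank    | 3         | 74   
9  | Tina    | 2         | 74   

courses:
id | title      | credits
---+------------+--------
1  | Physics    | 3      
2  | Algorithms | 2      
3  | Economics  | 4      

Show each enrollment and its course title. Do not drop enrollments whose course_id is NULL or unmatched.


LEFT JOIN keeps every row from enrollments (the left table); where course_id has no match in courses, the course columns become NULL. Walk through each enrollment:
  - enrollment 1 (Uma): course_id=2 -> matches Algorithms
  - enrollment 2 (Fiona): course_id=3 -> matches Economics
  - enrollment 3 (George): course_id=3 -> matches Economics
  - enrollment 4 (Quinn): course_id=NULL, no match -> kept with NULL
  - enrollment 5 (Dave): course_id=1 -> matches Physics
  - enrollment 6 (Carol): course_id=3 -> matches Economics
  - enrollment 7 (Grace): course_id=3 -> matches Economics
  - enrollment 8 (Hank): course_id=3 -> matches Economics
  - enrollment 9 (Tina): course_id=2 -> matches Algorithms
All 9 rows appear; 1 has NULL course.

SQL:
SELECT a.student, b.title AS course
FROM enrollments a
LEFT JOIN courses b ON a.course_id = b.id

Result:
student | course    
--------+-----------
Uma     | Algorithms
Fiona   | Economics 
George  | Economics 
Quinn   | NULL      
Dave    | Physics   
Carol   | Economics 
Grace   | Economics 
Hank    | Economics 
Tina    | Algorithms


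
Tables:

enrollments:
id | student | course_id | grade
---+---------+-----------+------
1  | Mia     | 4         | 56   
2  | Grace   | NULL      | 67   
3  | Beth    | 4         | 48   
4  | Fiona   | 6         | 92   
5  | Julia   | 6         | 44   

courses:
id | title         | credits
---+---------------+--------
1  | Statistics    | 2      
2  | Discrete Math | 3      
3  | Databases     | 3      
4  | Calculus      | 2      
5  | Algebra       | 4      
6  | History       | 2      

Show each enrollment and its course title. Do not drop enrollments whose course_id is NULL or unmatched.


LEFT JOIN keeps every row from enrollments (the left table); where course_id has no match in courses, the course columns become NULL. Walk through each enrollment:
  - enrollment 1 (Mia): course_id=4 -> matches Calculus
  - enrollment 2 (Grace): course_id=NULL, no match -> kept with NULL
  - enrollment 3 (Beth): course_id=4 -> matches Calculus
  - enrollment 4 (Fiona): course_id=6 -> matches History
  - enrollment 5 (Julia): course_id=6 -> matches History
All 5 rows appear; 1 has NULL course.

SQL:
SELECT a.student, b.title AS course
FROM enrollments a
LEFT JOIN courses b ON a.course_id = b.id

Result:
student | course  
--------+---------
Mia     | Calculus
Grace   | NULL    
Beth    | Calculus
Fiona   | History 
Julia   | History 


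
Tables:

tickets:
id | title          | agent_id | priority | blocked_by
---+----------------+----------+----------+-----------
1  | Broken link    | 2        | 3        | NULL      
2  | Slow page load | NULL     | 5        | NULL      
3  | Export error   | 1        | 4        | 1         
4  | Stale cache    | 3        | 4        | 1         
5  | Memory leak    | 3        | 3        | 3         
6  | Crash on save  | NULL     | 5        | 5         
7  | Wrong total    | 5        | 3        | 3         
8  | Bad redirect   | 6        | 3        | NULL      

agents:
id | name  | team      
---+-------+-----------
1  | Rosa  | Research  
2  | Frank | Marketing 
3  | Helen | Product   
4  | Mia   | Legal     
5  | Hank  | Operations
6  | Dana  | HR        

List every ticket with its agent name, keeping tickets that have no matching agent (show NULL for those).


LEFT JOIN keeps every row from tickets (the left table); where agent_id has no match in agents, the agent columns become NULL. Walk through each ticket:
  - ticket 1 (Broken link): agent_id=2 -> matches Frank
  - ticket 2 (Slow page load): agent_id=NULL, no match -> kept with NULL
  - ticket 3 (Export error): agent_id=1 -> matches Rosa
  - ticket 4 (Stale cache): agent_id=3 -> matches Helen
  - ticket 5 (Memory leak): agent_id=3 -> matches Helen
  - ticket 6 (Crash on save): agent_id=NULL, no match -> kept with NULL
  - ticket 7 (Wrong total): agent_id=5 -> matches Hank
  - ticket 8 (Bad redirect): agent_id=6 -> matches Dana
All 8 rows appear; 2 have NULL agent.

SQL:
SELECT a.title, b.name AS agent
FROM tickets a
LEFT JOIN agents b ON a.agent_id = b.id

Result:
title          | agent
---------------+------
Broken link    | Frank
Slow page load | NULL 
Export error   | Rosa 
Stale cache    | Helen
Memory leak    | Helen
Crash on save  | NULL 
Wrong total    | Hank 
Bad redirect   | Dana 


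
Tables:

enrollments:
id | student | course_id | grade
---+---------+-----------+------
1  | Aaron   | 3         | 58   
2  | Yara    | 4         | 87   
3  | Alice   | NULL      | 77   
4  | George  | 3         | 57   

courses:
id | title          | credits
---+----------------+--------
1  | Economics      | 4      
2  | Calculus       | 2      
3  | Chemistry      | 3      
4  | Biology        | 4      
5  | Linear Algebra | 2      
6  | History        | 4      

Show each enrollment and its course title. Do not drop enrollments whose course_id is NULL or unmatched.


LEFT JOIN keeps every row from enrollments (the left table); where course_id has no match in courses, the course columns become NULL. Walk through each enrollment:
  - enrollment 1 (Aaron): course_id=3 -> matches Chemistry
  - enrollment 2 (Yara): course_id=4 -> matches Biology
  - enrollment 3 (Alice): course_id=NULL, no match -> kept with NULL
  - enrollment 4 (George): course_id=3 -> matches Chemistry
All 4 rows appear; 1 has NULL course.

SQL:
SELECT a.student, b.title AS course
FROM enrollments a
LEFT JOIN courses b ON a.course_id = b.id

Result:
student | course   
--------+----------
Aaron   | Chemistry
Yara    | Biology  
Alice   | NULL     
George  | Chemistry


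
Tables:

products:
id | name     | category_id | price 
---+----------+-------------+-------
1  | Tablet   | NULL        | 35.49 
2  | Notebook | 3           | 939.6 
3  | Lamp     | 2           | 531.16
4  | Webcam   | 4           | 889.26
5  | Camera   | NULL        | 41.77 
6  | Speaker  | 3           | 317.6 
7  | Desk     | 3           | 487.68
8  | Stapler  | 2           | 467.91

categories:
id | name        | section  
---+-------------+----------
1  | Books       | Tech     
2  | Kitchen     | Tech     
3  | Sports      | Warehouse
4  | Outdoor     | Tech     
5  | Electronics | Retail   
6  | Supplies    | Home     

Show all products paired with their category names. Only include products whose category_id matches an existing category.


INNER JOIN keeps only products rows whose category_id matches an id in categories. Walk through each product:
  - product 1 (Tablet): category_id=NULL, no match -> dropped
  - product 2 (Notebook): category_id=3 -> matches Sports
  - product 3 (Lamp): category_id=2 -> matches Kitchen
  - product 4 (Webcam): category_id=4 -> matches Outdoor
  - product 5 (Camera): category_id=NULL, no match -> dropped
  - product 6 (Speaker): category_id=3 -> matches Sports
  - product 7 (Desk): category_id=3 -> matches Sports
  - product 8 (Stapler): category_id=2 -> matches Kitchen
So 2 of 8 rows are dropped.

SQL:
SELECT a.name, b.name AS category
FROM products a
INNER JOIN categories b ON a.category_id = b.id

Result:
name     | category
---------+---------
Notebook | Sports  
Lamp     | Kitchen 
Webcam   | Outdoor 
Speaker  | Sports  
Desk     | Sports  
Stapler  | Kitchen 


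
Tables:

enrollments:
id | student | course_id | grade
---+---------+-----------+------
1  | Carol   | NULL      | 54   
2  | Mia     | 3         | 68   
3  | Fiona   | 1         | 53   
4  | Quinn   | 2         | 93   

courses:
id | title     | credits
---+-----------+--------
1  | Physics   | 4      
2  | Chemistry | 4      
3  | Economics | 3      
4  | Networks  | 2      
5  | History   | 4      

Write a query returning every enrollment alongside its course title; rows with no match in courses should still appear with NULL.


LEFT JOIN keeps every row from enrollments (the left table); where course_id has no match in courses, the course columns become NULL. Walk through each enrollment:
  - enrollment 1 (Carol): course_id=NULL, no match -> kept with NULL
  - enrollment 2 (Mia): course_id=3 -> matches Economics
  - enrollment 3 (Fiona): course_id=1 -> matches Physics
  - enrollment 4 (Quinn): course_id=2 -> matches Chemistry
All 4 rows appear; 1 has NULL course.

SQL:
SELECT a.student, b.title AS course
FROM enrollments a
LEFT JOIN courses b ON a.course_id = b.id

Result:
student | course   
--------+----------
Carol   | NULL     
Mia     | Economics
Fiona   | Physics  
Quinn   | Chemistry


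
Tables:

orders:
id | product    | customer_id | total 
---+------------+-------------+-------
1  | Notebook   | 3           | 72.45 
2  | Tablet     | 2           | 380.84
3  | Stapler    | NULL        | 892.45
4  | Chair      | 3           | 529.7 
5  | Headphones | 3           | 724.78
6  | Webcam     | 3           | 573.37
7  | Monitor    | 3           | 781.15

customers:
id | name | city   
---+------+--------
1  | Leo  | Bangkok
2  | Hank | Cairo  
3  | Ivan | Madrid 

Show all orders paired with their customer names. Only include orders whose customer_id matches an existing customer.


INNER JOIN keeps only orders rows whose customer_id matches an id in customers. Walk through each order:
  - order 1 (Notebook): customer_id=3 -> matches Ivan
  - order 2 (Tablet): customer_id=2 -> matches Hank
  - order 3 (Stapler): customer_id=NULL, no match -> dropped
  - order 4 (Chair): customer_id=3 -> matches Ivan
  - order 5 (Headphones): customer_id=3 -> matches Ivan
  - order 6 (Webcam): customer_id=3 -> matches Ivan
  - order 7 (Monitor): customer_id=3 -> matches Ivan
So 1 of 7 rows is dropped.

SQL:
SELECT a.product, b.name AS customer
FROM orders a
INNER JOIN customers b ON a.customer_id = b.id

Result:
product    | customer
-----------+---------
Notebook   | Ivan    
Tablet     | Hank    
Chair      | Ivan    
Headphones | Ivan    
Webcam     | Ivan    
Monitor    | Ivan    


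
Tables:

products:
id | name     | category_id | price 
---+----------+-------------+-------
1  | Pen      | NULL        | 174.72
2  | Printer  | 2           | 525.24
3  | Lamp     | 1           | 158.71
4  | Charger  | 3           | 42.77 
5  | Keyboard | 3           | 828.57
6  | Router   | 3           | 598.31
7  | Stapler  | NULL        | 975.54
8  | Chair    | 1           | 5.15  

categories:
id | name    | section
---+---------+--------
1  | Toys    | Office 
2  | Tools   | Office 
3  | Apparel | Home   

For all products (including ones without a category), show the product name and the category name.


LEFT JOIN keeps every row from products (the left table); where category_id has no match in categories, the category columns become NULL. Walk through each product:
  - product 1 (Pen): category_id=NULL, no match -> kept with NULL
  - product 2 (Printer): category_id=2 -> matches Tools
  - product 3 (Lamp): category_id=1 -> matches Toys
  - product 4 (Charger): category_id=3 -> matches Apparel
  - product 5 (Keyboard): category_id=3 -> matches Apparel
  - product 6 (Router): category_id=3 -> matches Apparel
  - product 7 (Stapler): category_id=NULL, no match -> kept with NULL
  - product 8 (Chair): category_id=1 -> matches Toys
All 8 rows appear; 2 have NULL category.

SQL:
SELECT a.name, b.name AS category
FROM products a
LEFT JOIN categories b ON a.category_id = b.id

Result:
name     | category
---------+---------
Pen      | NULL    
Printer  | Tools   
Lamp     | Toys    
Charger  | Apparel 
Keyboard | Apparel 
Router   | Apparel 
Stapler  | NULL    
Chair    | Toys    


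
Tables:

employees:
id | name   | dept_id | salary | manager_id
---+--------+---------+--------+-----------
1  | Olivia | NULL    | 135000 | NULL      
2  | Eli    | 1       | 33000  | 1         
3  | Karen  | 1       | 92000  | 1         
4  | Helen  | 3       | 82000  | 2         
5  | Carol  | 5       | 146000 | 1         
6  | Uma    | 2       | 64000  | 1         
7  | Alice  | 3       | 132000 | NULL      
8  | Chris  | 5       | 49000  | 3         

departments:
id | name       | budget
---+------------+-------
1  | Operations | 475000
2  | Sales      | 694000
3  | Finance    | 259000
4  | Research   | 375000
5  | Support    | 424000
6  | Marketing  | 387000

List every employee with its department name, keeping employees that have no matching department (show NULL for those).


LEFT JOIN keeps every row from employees (the left table); where dept_id has no match in departments, the department columns become NULL. Walk through each employee:
  - employee 1 (Olivia): dept_id=NULL, no match -> kept with NULL
  - employee 2 (Eli): dept_id=1 -> matches Operations
  - employee 3 (Karen): dept_id=1 -> matches Operations
  - employee 4 (Helen): dept_id=3 -> matches Finance
  - employee 5 (Carol): dept_id=5 -> matches Support
  - employee 6 (Uma): dept_id=2 -> matches Sales
  - employee 7 (Alice): dept_id=3 -> matches Finance
  - employee 8 (Chris): dept_id=5 -> matches Support
All 8 rows appear; 1 has NULL department.

SQL:
SELECT a.name, b.name AS department
FROM employees a
LEFT JOIN departments b ON a.dept_id = b.id

Result:
name   | department
-------+-----------
Olivia | NULL      
Eli    | Operations
Karen  | Operations
Helen  | Finance   
Carol  | Support   
Uma    | Sales     
Alice  | Finance   
Chris  | Support   


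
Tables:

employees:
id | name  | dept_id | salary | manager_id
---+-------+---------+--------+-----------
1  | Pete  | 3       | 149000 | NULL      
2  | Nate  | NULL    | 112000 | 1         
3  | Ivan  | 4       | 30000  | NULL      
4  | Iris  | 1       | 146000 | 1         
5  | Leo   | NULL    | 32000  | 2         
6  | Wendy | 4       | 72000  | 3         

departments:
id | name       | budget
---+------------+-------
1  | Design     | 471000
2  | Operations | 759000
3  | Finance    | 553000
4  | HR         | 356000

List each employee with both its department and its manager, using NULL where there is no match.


Two LEFT JOINs from the same base table employees: one to departments via dept_id, one to employees itself via manager_id. Both are LEFT so every employee is preserved.
Match against departments:
  - employee 1 (Pete): dept_id=3 -> matches Finance
  - employee 2 (Nate): dept_id=NULL, no match -> kept with NULL
  - employee 3 (Ivan): dept_id=4 -> matches HR
  - employee 4 (Iris): dept_id=1 -> matches Design
  - employee 5 (Leo): dept_id=NULL, no match -> kept with NULL
  - employee 6 (Wendy): dept_id=4 -> matches HR
Match against employees (self):
  - employee 1 (Pete): manager_id=NULL -> NULL
  - employee 2 (Nate): manager_id=1 -> Pete
  - employee 3 (Ivan): manager_id=NULL -> NULL
  - employee 4 (Iris): manager_id=1 -> Pete
  - employee 5 (Leo): manager_id=2 -> Nate
  - employee 6 (Wendy): manager_id=3 -> Ivan

SQL:
SELECT a.name, b.name AS department, c.name AS manager
FROM employees a
LEFT JOIN departments b ON a.dept_id = b.id
LEFT JOIN employees c ON a.manager_id = c.id

Result:
name  | department | manager
------+------------+--------
Pete  | Finance    | NULL   
Nate  | NULL       | Pete   
Ivan  | HR         | NULL   
Iris  | Design     | Pete   
Leo   | NULL       | Nate   
Wendy | HR         | Ivan   


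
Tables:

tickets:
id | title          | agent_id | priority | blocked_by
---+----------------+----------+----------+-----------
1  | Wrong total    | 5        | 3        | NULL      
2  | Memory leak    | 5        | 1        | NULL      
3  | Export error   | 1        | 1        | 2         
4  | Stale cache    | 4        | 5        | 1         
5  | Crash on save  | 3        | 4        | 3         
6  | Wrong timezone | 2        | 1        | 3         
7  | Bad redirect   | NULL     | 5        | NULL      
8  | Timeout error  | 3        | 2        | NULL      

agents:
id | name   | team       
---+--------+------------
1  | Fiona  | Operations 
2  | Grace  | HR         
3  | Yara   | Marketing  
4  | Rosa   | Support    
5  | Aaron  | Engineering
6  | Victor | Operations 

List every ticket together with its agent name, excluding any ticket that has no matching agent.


INNER JOIN keeps only tickets rows whose agent_id matches an id in agents. Walk through each ticket:
  - ticket 1 (Wrong total): agent_id=5 -> matches Aaron
  - ticket 2 (Memory leak): agent_id=5 -> matches Aaron
  - ticket 3 (Export error): agent_id=1 -> matches Fiona
  - ticket 4 (Stale cache): agent_id=4 -> matches Rosa
  - ticket 5 (Crash on save): agent_id=3 -> matches Yara
  - ticket 6 (Wrong timezone): agent_id=2 -> matches Grace
  - ticket 7 (Bad redirect): agent_id=NULL, no match -> dropped
  - ticket 8 (Timeout error): agent_id=3 -> matches Yara
So 1 of 8 rows is dropped.

SQL:
SELECT a.title, b.name AS agent
FROM tickets a
INNER JOIN agents b ON a.agent_id = b.id

Result:
title          | agent
---------------+------
Wrong total    | Aaron
Memory leak    | Aaron
Export error   | Fiona
Stale cache    | Rosa 
Crash on save  | Yara 
Wrong timezone | Grace
Timeout error  | Yara 


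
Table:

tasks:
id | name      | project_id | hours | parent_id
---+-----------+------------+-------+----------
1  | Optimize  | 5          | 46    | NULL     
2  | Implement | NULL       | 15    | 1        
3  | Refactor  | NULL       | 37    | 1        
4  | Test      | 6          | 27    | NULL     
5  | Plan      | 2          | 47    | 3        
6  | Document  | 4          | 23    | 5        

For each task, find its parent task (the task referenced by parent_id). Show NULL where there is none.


This is a self-join: tasks is joined to a second copy of itself, matching each row's parent_id to another row's id. Use LEFT JOIN so rows with parent_id=NULL are kept.
  - task 1 (Optimize): parent_id=NULL -> NULL
  - task 2 (Implement): parent_id=1 -> Optimize
  - task 3 (Refactor): parent_id=1 -> Optimize
  - task 4 (Test): parent_id=NULL -> NULL
  - task 5 (Plan): parent_id=3 -> Refactor
  - task 6 (Document): parent_id=5 -> Plan

SQL:
SELECT a.name AS item, b.name AS parent
FROM tasks a
LEFT JOIN tasks b ON a.parent_id = b.id

Result:
item      | parent  
----------+---------
Optimize  | NULL    
Implement | Optimize
Refactor  | Optimize
Test      | NULL    
Plan      | Refactor
Document  | Plan    


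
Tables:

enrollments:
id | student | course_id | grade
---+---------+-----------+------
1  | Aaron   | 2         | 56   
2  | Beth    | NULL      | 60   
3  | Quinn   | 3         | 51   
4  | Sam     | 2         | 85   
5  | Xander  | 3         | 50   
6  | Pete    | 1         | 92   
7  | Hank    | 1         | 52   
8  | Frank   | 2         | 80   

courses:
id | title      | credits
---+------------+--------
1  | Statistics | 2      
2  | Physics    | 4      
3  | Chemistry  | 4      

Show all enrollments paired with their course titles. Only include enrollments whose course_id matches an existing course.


INNER JOIN keeps only enrollments rows whose course_id matches an id in courses. Walk through each enrollment:
  - enrollment 1 (Aaron): course_id=2 -> matches Physics
  - enrollment 2 (Beth): course_id=NULL, no match -> dropped
  - enrollment 3 (Quinn): course_id=3 -> matches Chemistry
  - enrollment 4 (Sam): course_id=2 -> matches Physics
  - enrollment 5 (Xander): course_id=3 -> matches Chemistry
  - enrollment 6 (Pete): course_id=1 -> matches Statistics
  - enrollment 7 (Hank): course_id=1 -> matches Statistics
  - enrollment 8 (Frank): course_id=2 -> matches Physics
So 1 of 8 rows is dropped.

SQL:
SELECT a.student, b.title AS course
FROM enrollments a
INNER JOIN courses b ON a.course_id = b.id

Result:
student | course    
--------+-----------
Aaron   | Physics   
Quinn   | Chemistry 
Sam     | Physics   
Xander  | Chemistry 
Pete    | Statistics
Hank    | Statistics
Frank   | Physics   


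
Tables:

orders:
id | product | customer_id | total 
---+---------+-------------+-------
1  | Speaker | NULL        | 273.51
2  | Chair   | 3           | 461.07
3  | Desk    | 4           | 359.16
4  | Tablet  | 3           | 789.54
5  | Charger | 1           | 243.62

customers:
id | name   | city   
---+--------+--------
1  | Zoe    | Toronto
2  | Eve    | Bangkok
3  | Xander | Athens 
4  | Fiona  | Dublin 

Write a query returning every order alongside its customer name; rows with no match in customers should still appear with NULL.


LEFT JOIN keeps every row from orders (the left table); where customer_id has no match in customers, the customer columns become NULL. Walk through each order:
  - order 1 (Speaker): customer_id=NULL, no match -> kept with NULL
  - order 2 (Chair): customer_id=3 -> matches Xander
  - order 3 (Desk): customer_id=4 -> matches Fiona
  - order 4 (Tablet): customer_id=3 -> matches Xander
  - order 5 (Charger): customer_id=1 -> matches Zoe
All 5 rows appear; 1 has NULL customer.

SQL:
SELECT a.product, b.name AS customer
FROM orders a
LEFT JOIN customers b ON a.customer_id = b.id

Result:
product | customer
--------+---------
Speaker | NULL    
Chair   | Xander  
Desk    | Fiona   
Tablet  | Xander  
Charger | Zoe     


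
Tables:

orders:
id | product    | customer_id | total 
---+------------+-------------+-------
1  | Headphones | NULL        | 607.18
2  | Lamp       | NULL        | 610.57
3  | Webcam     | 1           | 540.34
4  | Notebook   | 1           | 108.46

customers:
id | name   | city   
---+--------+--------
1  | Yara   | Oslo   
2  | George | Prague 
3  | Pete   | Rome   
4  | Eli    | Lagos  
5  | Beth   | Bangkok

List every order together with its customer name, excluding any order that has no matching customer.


INNER JOIN keeps only orders rows whose customer_id matches an id in customers. Walk through each order:
  - order 1 (Headphones): customer_id=NULL, no match -> dropped
  - order 2 (Lamp): customer_id=NULL, no match -> dropped
  - order 3 (Webcam): customer_id=1 -> matches Yara
  - order 4 (Notebook): customer_id=1 -> matches Yara
So 2 of 4 rows are dropped.

SQL:
SELECT a.product, b.name AS customer
FROM orders a
INNER JOIN customers b ON a.customer_id = b.id

Result:
product  | customer
---------+---------
Webcam   | Yara    
Notebook | Yara    


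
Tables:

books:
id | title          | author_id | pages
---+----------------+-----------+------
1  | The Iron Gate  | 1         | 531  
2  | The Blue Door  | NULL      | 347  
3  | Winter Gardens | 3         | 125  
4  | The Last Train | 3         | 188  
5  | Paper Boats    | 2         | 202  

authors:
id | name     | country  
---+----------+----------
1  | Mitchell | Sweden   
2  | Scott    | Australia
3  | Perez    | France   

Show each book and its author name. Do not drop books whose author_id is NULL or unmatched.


LEFT JOIN keeps every row from books (the left table); where author_id has no match in authors, the author columns become NULL. Walk through each book:
  - book 1 (The Iron Gate): author_id=1 -> matches Mitchell
  - book 2 (The Blue Door): author_id=NULL, no match -> kept with NULL
  - book 3 (Winter Gardens): author_id=3 -> matches Perez
  - book 4 (The Last Train): author_id=3 -> matches Perez
  - book 5 (Paper Boats): author_id=2 -> matches Scott
All 5 rows appear; 1 has NULL author.

SQL:
SELECT a.title, b.name AS author
FROM books a
LEFT JOIN authors b ON a.author_id = b.id

Result:
title          | author  
---------------+---------
The Iron Gate  | Mitchell
The Blue Door  | NULL    
Winter Gardens | Perez   
The Last Train | Perez   
Paper Boats    | Scott   


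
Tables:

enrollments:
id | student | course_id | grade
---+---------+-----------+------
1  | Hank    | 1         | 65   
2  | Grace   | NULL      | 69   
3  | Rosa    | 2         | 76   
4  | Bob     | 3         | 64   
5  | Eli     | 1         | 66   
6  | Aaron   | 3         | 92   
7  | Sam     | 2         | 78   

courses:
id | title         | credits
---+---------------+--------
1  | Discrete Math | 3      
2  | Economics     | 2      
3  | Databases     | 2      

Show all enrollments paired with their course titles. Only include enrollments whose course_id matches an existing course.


INNER JOIN keeps only enrollments rows whose course_id matches an id in courses. Walk through each enrollment:
  - enrollment 1 (Hank): course_id=1 -> matches Discrete Math
  - enrollment 2 (Grace): course_id=NULL, no match -> dropped
  - enrollment 3 (Rosa): course_id=2 -> matches Economics
  - enrollment 4 (Bob): course_id=3 -> matches Databases
  - enrollment 5 (Eli): course_id=1 -> matches Discrete Math
  - enrollment 6 (Aaron): course_id=3 -> matches Databases
  - enrollment 7 (Sam): course_id=2 -> matches Economics
So 1 of 7 rows is dropped.

SQL:
SELECT a.student, b.title AS course
FROM enrollments a
INNER JOIN courses b ON a.course_id = b.id

Result:
student | course       
--------+--------------
Hank    | Discrete Math
Rosa    | Economics    
Bob     | Databases    
Eli     | Discrete Math
Aaron   | Databases    
Sam     | Economics    


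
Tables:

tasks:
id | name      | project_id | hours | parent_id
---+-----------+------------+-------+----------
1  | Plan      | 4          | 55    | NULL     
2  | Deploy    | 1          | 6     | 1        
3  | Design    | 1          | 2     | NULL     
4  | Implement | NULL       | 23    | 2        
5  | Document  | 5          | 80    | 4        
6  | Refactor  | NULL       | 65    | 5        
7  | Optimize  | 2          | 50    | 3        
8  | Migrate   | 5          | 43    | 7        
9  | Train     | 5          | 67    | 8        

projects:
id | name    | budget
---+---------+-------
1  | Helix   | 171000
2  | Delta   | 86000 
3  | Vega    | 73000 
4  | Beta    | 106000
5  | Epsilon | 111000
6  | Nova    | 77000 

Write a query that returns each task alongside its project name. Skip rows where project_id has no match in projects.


INNER JOIN keeps only tasks rows whose project_id matches an id in projects. Walk through each task:
  - task 1 (Plan): project_id=4 -> matches Beta
  - task 2 (Deploy): project_id=1 -> matches Helix
  - task 3 (Design): project_id=1 -> matches Helix
  - task 4 (Implement): project_id=NULL, no match -> dropped
  - task 5 (Document): project_id=5 -> matches Epsilon
  - task 6 (Refactor): project_id=NULL, no match -> dropped
  - task 7 (Optimize): project_id=2 -> matches Delta
  - task 8 (Migrate): project_id=5 -> matches Epsilon
  - task 9 (Train): project_id=5 -> matches Epsilon
So 2 of 9 rows are dropped.

SQL:
SELECT a.name, b.name AS project
FROM tasks a
INNER JOIN projects b ON a.project_id = b.id

Result:
name     | project
---------+--------
Plan     | Beta   
Deploy   | Helix  
Design   | Helix  
Document | Epsilon
Optimize | Delta  
Migrate  | Epsilon
Train    | Epsilon


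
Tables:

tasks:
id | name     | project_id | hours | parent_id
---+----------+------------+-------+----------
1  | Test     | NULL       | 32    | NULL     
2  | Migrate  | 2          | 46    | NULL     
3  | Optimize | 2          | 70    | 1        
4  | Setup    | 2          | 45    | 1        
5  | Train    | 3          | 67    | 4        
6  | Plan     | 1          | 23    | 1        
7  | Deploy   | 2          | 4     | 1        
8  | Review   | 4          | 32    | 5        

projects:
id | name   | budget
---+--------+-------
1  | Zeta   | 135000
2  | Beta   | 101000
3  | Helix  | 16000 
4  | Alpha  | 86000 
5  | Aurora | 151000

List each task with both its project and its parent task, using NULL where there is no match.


Two LEFT JOINs from the same base table tasks: one to projects via project_id, one to tasks itself via parent_id. Both are LEFT so every task is preserved.
Match against projects:
  - task 1 (Test): project_id=NULL, no match -> kept with NULL
  - task 2 (Migrate): project_id=2 -> matches Beta
  - task 3 (Optimize): project_id=2 -> matches Beta
  - task 4 (Setup): project_id=2 -> matches Beta
  - task 5 (Train): project_id=3 -> matches Helix
  - task 6 (Plan): project_id=1 -> matches Zeta
  - task 7 (Deploy): project_id=2 -> matches Beta
  - task 8 (Review): project_id=4 -> matches Alpha
Match against tasks (self):
  - task 1 (Test): parent_id=NULL -> NULL
  - task 2 (Migrate): parent_id=NULL -> NULL
  - task 3 (Optimize): parent_id=1 -> Test
  - task 4 (Setup): parent_id=1 -> Test
  - task 5 (Train): parent_id=4 -> Setup
  - task 6 (Plan): parent_id=1 -> Test
  - task 7 (Deploy): parent_id=1 -> Test
  - task 8 (Review): parent_id=5 -> Train

SQL:
SELECT a.name, b.name AS project, c.name AS parent
FROM tasks a
LEFT JOIN projects b ON a.project_id = b.id
LEFT JOIN tasks c ON a.parent_id = c.id

Result:
name     | project | parent
---------+---------+-------
Test     | NULL    | NULL  
Migrate  | Beta    | NULL  
Optimize | Beta    | Test  
Setup    | Beta    | Test  
Train    | Helix   | Setup 
Plan     | Zeta    | Test  
Deploy   | Beta    | Test  
Review   | Alpha   | Train 


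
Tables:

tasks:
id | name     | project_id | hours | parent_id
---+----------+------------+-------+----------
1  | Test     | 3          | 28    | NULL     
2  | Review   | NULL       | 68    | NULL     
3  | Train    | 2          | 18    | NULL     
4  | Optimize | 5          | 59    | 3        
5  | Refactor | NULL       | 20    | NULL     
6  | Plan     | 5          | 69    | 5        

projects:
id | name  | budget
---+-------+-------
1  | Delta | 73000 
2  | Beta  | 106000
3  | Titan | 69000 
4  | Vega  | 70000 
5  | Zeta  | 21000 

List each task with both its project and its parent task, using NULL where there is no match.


Two LEFT JOINs from the same base table tasks: one to projects via project_id, one to tasks itself via parent_id. Both are LEFT so every task is preserved.
Match against projects:
  - task 1 (Test): project_id=3 -> matches Titan
  - task 2 (Review): project_id=NULL, no match -> kept with NULL
  - task 3 (Train): project_id=2 -> matches Beta
  - task 4 (Optimize): project_id=5 -> matches Zeta
  - task 5 (Refactor): project_id=NULL, no match -> kept with NULL
  - task 6 (Plan): project_id=5 -> matches Zeta
Match against tasks (self):
  - task 1 (Test): parent_id=NULL -> NULL
  - task 2 (Review): parent_id=NULL -> NULL
  - task 3 (Train): parent_id=NULL -> NULL
  - task 4 (Optimize): parent_id=3 -> Train
  - task 5 (Refactor): parent_id=NULL -> NULL
  - task 6 (Plan): parent_id=5 -> Refactor

SQL:
SELECT a.name, b.name AS project, c.name AS parent
FROM tasks a
LEFT JOIN projects b ON a.project_id = b.id
LEFT JOIN tasks c ON a.parent_id = c.id

Result:
name     | project | parent  
---------+---------+---------
Test     | Titan   | NULL    
Review   | NULL    | NULL    
Train    | Beta    | NULL    
Optimize | Zeta    | Train   
Refactor | NULL    | NULL    
Plan     | Zeta    | Refactor
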